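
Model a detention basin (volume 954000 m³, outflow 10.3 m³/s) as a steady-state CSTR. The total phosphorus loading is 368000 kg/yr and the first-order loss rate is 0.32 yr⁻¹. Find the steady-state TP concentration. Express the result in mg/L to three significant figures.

Outflow Q = 10.3 m³/s × 3.156e+07 s/yr = 3.25e+08 m³/yr.
Steady-state CSTR mass balance: W = Q·C + k·V·C, so C = W/(Q + kV).
Q + kV = 3.25e+08 + 0.32·954000 = 3.253e+08 m³/yr.
C = 368000/3.253e+08 = 0.001131 kg/m³ = 1.131 mg/L.

1.13 mg/L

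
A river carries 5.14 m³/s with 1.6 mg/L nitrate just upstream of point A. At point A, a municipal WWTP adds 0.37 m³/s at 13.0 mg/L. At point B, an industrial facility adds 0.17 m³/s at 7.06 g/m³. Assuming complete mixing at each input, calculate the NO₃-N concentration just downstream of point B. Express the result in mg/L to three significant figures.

After input A: C = (5.14·1.6 + 0.37·13) / 5.51 = 2.366 mg/L.
After input B: C = (5.51·2.366 + 0.17·7.06) / 5.68 = 2.506 mg/L.

2.51 mg/L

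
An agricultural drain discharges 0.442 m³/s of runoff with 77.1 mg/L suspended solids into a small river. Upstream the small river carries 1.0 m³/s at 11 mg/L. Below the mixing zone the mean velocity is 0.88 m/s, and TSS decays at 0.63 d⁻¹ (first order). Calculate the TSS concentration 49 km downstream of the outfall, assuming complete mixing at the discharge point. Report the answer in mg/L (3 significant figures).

20.8 mg/L

After complete mixing, C₀ = (0.442·77.1 + 1·11) / 1.442 = 31.26 mg/L.
Travel time t = 4.9e+04 m / 0.88 m/s = 5.568e+04 s = 0.6445 d.
C = 31.26·exp(−0.63·0.6445) = 31.26·0.6663 = 20.83 mg/L.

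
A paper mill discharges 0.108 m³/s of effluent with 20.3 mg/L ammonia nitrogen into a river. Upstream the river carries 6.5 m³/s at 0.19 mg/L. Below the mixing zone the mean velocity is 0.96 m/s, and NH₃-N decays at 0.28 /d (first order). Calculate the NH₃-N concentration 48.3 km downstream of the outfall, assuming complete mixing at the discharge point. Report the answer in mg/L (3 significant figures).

After complete mixing, C₀ = (0.108·20.3 + 6.5·0.19) / 6.608 = 0.5187 mg/L.
Travel time t = 4.83e+04 m / 0.96 m/s = 5.031e+04 s = 0.5823 d.
C = 0.5187·exp(−0.28·0.5823) = 0.5187·0.8495 = 0.4406 mg/L.

0.441 mg/L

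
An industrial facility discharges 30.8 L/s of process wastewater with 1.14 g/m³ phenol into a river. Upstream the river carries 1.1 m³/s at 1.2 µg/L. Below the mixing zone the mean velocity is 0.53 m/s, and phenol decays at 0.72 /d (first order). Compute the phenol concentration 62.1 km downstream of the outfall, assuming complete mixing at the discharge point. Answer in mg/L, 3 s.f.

30.8 L/s = 0.0308 m³/s.
1.2 µg/L = 0.0012 mg/L.
After complete mixing, C₀ = (0.0308·1.14 + 1.1·0.0012) / 1.131 = 0.03222 mg/L.
Travel time t = 6.21e+04 m / 0.53 m/s = 1.172e+05 s = 1.356 d.
C = 0.03222·exp(−0.72·1.356) = 0.03222·0.3767 = 0.01214 mg/L.

0.0121 mg/L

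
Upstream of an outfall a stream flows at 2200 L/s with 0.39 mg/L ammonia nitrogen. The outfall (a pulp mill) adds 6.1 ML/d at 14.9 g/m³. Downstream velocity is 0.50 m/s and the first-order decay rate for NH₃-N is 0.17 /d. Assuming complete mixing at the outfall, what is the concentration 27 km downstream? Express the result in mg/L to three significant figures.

6.1 ML/d = 0.0706 m³/s.
2200 L/s = 2.2 m³/s.
After complete mixing, C₀ = (0.0706·14.9 + 2.2·0.39) / 2.271 = 0.8412 mg/L.
Travel time t = 2.7e+04 m / 0.50 m/s = 5.4e+04 s = 0.625 d.
C = 0.8412·exp(−0.17·0.625) = 0.8412·0.8992 = 0.7564 mg/L.

0.756 mg/L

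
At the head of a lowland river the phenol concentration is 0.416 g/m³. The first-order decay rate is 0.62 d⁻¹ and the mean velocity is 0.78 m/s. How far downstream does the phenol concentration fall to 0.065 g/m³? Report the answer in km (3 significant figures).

From C = C₀·e^(−kt), t = ln(C₀/C)/k = ln(0.416/0.065)/0.62 = 1.856/0.62 = 2.994 d.
Distance = v·t = 0.78 m/s × 2.587e+05 s = 2.018e+05 m = 201.8 km.

202 km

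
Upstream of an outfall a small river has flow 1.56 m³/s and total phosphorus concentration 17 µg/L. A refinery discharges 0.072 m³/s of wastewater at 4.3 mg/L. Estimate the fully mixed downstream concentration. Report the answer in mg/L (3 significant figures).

17 µg/L = 0.017 mg/L.
By mass balance at complete mixing, C = (0.072·4.3 + 1.56·0.017) / (0.072 + 1.56) = 0.3361/1.632 = 0.206 mg/L.

0.206 mg/L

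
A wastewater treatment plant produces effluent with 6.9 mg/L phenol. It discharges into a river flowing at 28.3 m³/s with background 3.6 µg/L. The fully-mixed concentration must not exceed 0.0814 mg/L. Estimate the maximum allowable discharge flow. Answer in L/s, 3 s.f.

323 L/s

3.6 µg/L = 0.0036 mg/L.
Mass balance at complete mixing: C_std·(Q_w + Q_r) = Q_w·C_e + Q_r·C_b.
Rearranging, Q_w = Q_r·(C_std − C_b)/(C_e − C_std) = 28.3·(0.0814 − 0.0036) / (6.9 − 0.0814) = 0.3229 m³/s.
= 322.9 L/s.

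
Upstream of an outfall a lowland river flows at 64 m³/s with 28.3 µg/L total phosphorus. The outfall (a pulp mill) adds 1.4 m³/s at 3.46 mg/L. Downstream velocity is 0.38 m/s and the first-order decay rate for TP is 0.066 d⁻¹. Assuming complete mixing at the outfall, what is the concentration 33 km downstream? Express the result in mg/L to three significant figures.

28.3 µg/L = 0.0283 mg/L.
After complete mixing, C₀ = (1.4·3.46 + 64·0.0283) / 65.4 = 0.1018 mg/L.
Travel time t = 3.3e+04 m / 0.38 m/s = 8.684e+04 s = 1.005 d.
C = 0.1018·exp(−0.066·1.005) = 0.1018·0.9358 = 0.09523 mg/L.

0.0952 mg/L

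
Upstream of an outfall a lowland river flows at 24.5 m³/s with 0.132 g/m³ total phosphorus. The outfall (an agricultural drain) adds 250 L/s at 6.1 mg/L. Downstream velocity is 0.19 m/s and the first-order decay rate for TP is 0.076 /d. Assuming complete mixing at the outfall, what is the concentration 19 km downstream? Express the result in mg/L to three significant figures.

250 L/s = 0.25 m³/s.
After complete mixing, C₀ = (0.25·6.1 + 24.5·0.132) / 24.75 = 0.1923 mg/L.
Travel time t = 1.9e+04 m / 0.19 m/s = 1e+05 s = 1.157 d.
C = 0.1923·exp(−0.076·1.157) = 0.1923·0.9158 = 0.1761 mg/L.

0.176 mg/L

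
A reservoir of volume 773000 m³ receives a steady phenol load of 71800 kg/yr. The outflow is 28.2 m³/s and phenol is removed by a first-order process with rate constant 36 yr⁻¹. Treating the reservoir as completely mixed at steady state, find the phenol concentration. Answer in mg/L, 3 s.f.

0.0782 mg/L

Outflow Q = 28.2 m³/s × 3.156e+07 s/yr = 8.899e+08 m³/yr.
Steady-state CSTR mass balance: W = Q·C + k·V·C, so C = W/(Q + kV).
Q + kV = 8.899e+08 + 36·773000 = 9.178e+08 m³/yr.
C = 71800/9.178e+08 = 7.823e-05 kg/m³ = 0.07823 mg/L.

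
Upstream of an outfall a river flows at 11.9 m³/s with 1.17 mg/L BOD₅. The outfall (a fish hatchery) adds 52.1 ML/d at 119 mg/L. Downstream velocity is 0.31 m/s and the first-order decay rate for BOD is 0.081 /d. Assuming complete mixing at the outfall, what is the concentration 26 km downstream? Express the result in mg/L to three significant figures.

6.33 mg/L

52.1 ML/d = 0.603 m³/s.
After complete mixing, C₀ = (0.603·119 + 11.9·1.17) / 12.5 = 6.853 mg/L.
Travel time t = 2.6e+04 m / 0.31 m/s = 8.387e+04 s = 0.9707 d.
C = 6.853·exp(−0.081·0.9707) = 6.853·0.9244 = 6.335 mg/L.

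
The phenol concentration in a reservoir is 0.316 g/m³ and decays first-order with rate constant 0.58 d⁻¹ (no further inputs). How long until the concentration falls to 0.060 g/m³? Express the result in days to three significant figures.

t = ln(C₀/C)/k = ln(0.316/0.060)/0.58 = 1.661/0.58 = 2.864 d.

2.86 d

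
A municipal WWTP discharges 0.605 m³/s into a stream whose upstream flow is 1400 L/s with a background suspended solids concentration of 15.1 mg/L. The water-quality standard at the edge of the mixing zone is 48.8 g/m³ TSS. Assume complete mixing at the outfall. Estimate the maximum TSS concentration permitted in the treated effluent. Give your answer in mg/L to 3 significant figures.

127 mg/L

1400 L/s = 1.4 m³/s.
Mass balance: 48.8·2.005 = 0.605·Cₑ + 1.4·15.1.
Cₑ = (97.84 − 21.14) / 0.605 = 126.8 mg/L.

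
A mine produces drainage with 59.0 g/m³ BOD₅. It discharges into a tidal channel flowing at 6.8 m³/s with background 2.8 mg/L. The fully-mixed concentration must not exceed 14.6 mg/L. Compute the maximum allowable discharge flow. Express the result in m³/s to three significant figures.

1.81 m³/s

Mass balance at complete mixing: C_std·(Q_w + Q_r) = Q_w·C_e + Q_r·C_b.
Rearranging, Q_w = Q_r·(C_std − C_b)/(C_e − C_std) = 6.8·(14.6 − 2.8) / (59 − 14.6) = 1.807 m³/s.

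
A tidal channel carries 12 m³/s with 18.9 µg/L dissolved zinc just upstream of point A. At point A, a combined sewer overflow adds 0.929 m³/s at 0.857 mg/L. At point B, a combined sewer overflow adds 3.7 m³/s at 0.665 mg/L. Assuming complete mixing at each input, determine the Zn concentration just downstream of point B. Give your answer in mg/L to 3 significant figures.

18.9 µg/L = 0.0189 mg/L.
After input A: C = (12·0.0189 + 0.929·0.857) / 12.93 = 0.07912 mg/L.
After input B: C = (12.93·0.07912 + 3.7·0.665) / 16.63 = 0.2095 mg/L.

0.209 mg/L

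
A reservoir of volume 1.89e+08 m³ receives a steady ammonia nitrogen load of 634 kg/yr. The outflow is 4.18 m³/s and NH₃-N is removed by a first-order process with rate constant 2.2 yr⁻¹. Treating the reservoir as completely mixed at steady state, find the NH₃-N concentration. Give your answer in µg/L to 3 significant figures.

Outflow Q = 4.18 m³/s × 3.156e+07 s/yr = 1.319e+08 m³/yr.
Steady-state CSTR mass balance: W = Q·C + k·V·C, so C = W/(Q + kV).
Q + kV = 1.319e+08 + 2.2·1.89e+08 = 5.477e+08 m³/yr.
C = 634/5.477e+08 = 1.158e-06 kg/m³ = 0.001158 mg/L = 1.158 µg/L.

1.16 µg/L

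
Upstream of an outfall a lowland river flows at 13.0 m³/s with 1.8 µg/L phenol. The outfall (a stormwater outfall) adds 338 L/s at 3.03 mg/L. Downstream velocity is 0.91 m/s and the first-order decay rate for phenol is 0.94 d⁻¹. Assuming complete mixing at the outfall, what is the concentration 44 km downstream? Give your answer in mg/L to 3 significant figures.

0.0464 mg/L

338 L/s = 0.338 m³/s.
1.8 µg/L = 0.0018 mg/L.
After complete mixing, C₀ = (0.338·3.03 + 13·0.0018) / 13.34 = 0.07854 mg/L.
Travel time t = 4.4e+04 m / 0.91 m/s = 4.835e+04 s = 0.5596 d.
C = 0.07854·exp(−0.94·0.5596) = 0.07854·0.5909 = 0.04641 mg/L.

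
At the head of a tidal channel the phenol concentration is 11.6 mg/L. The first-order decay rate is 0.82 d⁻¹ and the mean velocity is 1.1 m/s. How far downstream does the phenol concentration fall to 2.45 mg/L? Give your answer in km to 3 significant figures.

180 km

From C = C₀·e^(−kt), t = ln(C₀/C)/k = ln(11.6/2.45)/0.82 = 1.555/0.82 = 1.896 d.
Distance = v·t = 1.1 m/s × 1.638e+05 s = 1.802e+05 m = 180.2 km.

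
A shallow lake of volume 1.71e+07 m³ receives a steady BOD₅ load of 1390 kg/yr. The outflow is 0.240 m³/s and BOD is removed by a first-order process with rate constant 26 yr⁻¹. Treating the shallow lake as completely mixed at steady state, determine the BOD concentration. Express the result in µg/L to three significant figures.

Outflow Q = 0.240 m³/s × 3.156e+07 s/yr = 7.574e+06 m³/yr.
Steady-state CSTR mass balance: W = Q·C + k·V·C, so C = W/(Q + kV).
Q + kV = 7.574e+06 + 26·1.71e+07 = 4.522e+08 m³/yr.
C = 1390/4.522e+08 = 3.074e-06 kg/m³ = 0.003074 mg/L = 3.074 µg/L.

3.07 µg/L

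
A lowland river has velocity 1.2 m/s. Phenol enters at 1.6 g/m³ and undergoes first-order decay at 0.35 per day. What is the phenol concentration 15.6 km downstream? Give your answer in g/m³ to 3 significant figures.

Travel time t = 15.6 km / 1.2 m/s = 1.56e+04/1.2 = 1.3e+04 s = 0.1505 d.
First-order decay: C = 1.6·exp(−0.35·0.1505) = 1.6·0.9487 = 1.518 g/m³.

1.52 g/m³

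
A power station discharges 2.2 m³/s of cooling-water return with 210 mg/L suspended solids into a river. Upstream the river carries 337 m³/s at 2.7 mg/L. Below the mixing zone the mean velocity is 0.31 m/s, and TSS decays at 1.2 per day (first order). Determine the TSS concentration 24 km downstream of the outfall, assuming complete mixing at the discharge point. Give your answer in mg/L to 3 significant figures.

After complete mixing, C₀ = (2.2·210 + 337·2.7) / 339.2 = 4.045 mg/L.
Travel time t = 2.4e+04 m / 0.31 m/s = 7.742e+04 s = 0.8961 d.
C = 4.045·exp(−1.2·0.8961) = 4.045·0.3412 = 1.38 mg/L.

1.38 mg/L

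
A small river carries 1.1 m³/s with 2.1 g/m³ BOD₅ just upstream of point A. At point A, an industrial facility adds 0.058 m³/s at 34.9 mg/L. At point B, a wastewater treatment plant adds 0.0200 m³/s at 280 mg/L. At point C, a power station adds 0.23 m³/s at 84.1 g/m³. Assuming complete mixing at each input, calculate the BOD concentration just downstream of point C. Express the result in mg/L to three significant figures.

20.8 mg/L

After input A: C = (1.1·2.1 + 0.058·34.9) / 1.158 = 3.743 mg/L.
After input B: C = (1.158·3.743 + 0.02·280) / 1.178 = 8.433 mg/L.
After input C: C = (1.178·8.433 + 0.23·84.1) / 1.408 = 20.79 mg/L.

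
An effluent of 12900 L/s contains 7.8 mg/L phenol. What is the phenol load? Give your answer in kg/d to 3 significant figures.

12900 L/s = 12.9 m³/s.
Mass flux = Q·C = 12.9 m³/s × 7.8 g/m³ = 100.6 g/s.
= 100.6 g/s × 86.4 = 8694 kg/d.

8690 kg/d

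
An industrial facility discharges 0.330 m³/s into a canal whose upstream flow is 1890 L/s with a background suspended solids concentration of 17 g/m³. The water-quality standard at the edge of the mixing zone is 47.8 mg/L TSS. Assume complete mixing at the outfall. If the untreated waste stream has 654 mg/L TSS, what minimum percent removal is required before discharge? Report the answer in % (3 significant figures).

1890 L/s = 1.89 m³/s.
Mass balance: 47.8·2.22 = 0.33·Cₑ + 1.89·17.
Cₑ = (106.1 − 32.13) / 0.33 = 224.2 mg/L.
Required removal = 1 − 224.2/654 = 65.72 %.

65.7 %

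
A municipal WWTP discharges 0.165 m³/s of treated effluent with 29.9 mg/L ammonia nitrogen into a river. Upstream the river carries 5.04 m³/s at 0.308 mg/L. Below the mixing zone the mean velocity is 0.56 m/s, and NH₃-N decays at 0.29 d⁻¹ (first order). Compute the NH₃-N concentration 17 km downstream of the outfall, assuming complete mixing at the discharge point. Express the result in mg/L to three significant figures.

After complete mixing, C₀ = (0.165·29.9 + 5.04·0.308) / 5.205 = 1.246 mg/L.
Travel time t = 1.7e+04 m / 0.56 m/s = 3.036e+04 s = 0.3514 d.
C = 1.246·exp(−0.29·0.3514) = 1.246·0.9031 = 1.125 mg/L.

1.13 mg/L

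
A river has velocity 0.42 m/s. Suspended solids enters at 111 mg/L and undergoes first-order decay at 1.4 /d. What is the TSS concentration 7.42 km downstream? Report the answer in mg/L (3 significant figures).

Travel time t = 7.42 km / 0.42 m/s = 7420/0.42 = 1.767e+04 s = 0.2045 d.
First-order decay: C = 111·exp(−1.4·0.2045) = 111·0.7511 = 83.37 mg/L.

83.4 mg/L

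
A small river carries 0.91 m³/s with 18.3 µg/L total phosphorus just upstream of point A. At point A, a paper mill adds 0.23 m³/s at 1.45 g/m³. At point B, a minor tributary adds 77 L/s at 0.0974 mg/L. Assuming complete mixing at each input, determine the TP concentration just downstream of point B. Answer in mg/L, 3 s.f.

0.294 mg/L

18.3 µg/L = 0.0183 mg/L.
After input A: C = (0.91·0.0183 + 0.23·1.45) / 1.14 = 0.3072 mg/L.
77 L/s = 0.077 m³/s.
After input B: C = (1.14·0.3072 + 0.077·0.0974) / 1.217 = 0.2939 mg/L.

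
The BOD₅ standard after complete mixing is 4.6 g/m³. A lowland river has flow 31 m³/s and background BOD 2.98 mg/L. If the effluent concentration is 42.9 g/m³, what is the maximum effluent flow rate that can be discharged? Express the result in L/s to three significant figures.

1310 L/s

Mass balance at complete mixing: C_std·(Q_w + Q_r) = Q_w·C_e + Q_r·C_b.
Rearranging, Q_w = Q_r·(C_std − C_b)/(C_e − C_std) = 31·(4.6 − 2.98) / (42.9 − 4.6) = 1.311 m³/s.
= 1311 L/s.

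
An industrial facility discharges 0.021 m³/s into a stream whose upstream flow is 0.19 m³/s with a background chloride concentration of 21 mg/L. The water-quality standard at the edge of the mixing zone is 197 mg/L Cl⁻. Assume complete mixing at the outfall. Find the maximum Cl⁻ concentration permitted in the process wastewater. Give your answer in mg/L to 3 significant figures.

Mass balance: 197·0.211 = 0.021·Cₑ + 0.19·21.
Cₑ = (41.57 − 3.99) / 0.021 = 1789 mg/L.

1790 mg/L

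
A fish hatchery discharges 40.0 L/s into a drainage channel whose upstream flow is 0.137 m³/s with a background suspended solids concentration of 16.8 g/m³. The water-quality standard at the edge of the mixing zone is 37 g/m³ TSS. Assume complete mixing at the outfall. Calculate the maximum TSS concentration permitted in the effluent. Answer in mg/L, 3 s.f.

106 mg/L

40.0 L/s = 0.04 m³/s.
Mass balance: 37·0.177 = 0.04·Cₑ + 0.137·16.8.
Cₑ = (6.549 − 2.302) / 0.04 = 106.2 mg/L.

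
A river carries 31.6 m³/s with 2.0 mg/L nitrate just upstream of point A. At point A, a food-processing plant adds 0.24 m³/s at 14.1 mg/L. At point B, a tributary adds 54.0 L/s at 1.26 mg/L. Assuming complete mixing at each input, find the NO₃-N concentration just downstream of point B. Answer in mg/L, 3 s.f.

After input A: C = (31.6·2 + 0.24·14.1) / 31.84 = 2.091 mg/L.
54.0 L/s = 0.054 m³/s.
After input B: C = (31.84·2.091 + 0.054·1.26) / 31.89 = 2.09 mg/L.

2.09 mg/L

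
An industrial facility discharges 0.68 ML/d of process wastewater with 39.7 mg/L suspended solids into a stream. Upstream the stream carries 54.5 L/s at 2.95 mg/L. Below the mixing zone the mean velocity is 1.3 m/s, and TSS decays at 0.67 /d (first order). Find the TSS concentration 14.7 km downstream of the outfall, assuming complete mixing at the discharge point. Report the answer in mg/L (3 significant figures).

0.68 ML/d = 0.00787 m³/s.
54.5 L/s = 0.0545 m³/s.
After complete mixing, C₀ = (0.00787·39.7 + 0.0545·2.95) / 0.06237 = 7.587 mg/L.
Travel time t = 1.47e+04 m / 1.3 m/s = 1.131e+04 s = 0.1309 d.
C = 7.587·exp(−0.67·0.1309) = 7.587·0.916 = 6.95 mg/L.

6.95 mg/L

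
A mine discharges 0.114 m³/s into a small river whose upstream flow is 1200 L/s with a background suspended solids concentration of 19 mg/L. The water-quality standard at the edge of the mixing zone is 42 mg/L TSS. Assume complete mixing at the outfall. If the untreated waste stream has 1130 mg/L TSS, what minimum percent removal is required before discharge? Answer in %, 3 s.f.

74.9 %

1200 L/s = 1.2 m³/s.
Mass balance: 42·1.314 = 0.114·Cₑ + 1.2·19.
Cₑ = (55.19 − 22.8) / 0.114 = 284.1 mg/L.
Required removal = 1 − 284.1/1130 = 74.86 %.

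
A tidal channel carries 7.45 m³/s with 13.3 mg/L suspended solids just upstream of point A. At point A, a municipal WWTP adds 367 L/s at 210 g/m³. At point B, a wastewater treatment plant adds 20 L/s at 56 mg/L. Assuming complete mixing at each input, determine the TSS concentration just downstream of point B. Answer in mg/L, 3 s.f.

22.6 mg/L

367 L/s = 0.367 m³/s.
After input A: C = (7.45·13.3 + 0.367·210) / 7.817 = 22.53 mg/L.
20 L/s = 0.02 m³/s.
After input B: C = (7.817·22.53 + 0.02·56) / 7.837 = 22.62 mg/L.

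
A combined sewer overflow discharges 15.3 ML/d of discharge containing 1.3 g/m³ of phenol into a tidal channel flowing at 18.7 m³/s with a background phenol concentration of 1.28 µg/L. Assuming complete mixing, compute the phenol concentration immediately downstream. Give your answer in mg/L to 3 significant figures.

0.0135 mg/L

15.3 ML/d = 0.1771 m³/s.
1.28 µg/L = 0.00128 mg/L.
Flow-weighted mixing gives C = (0.1771·1.3 + 18.7·0.00128) / (0.1771 + 18.7) = 0.2541/18.88 = 0.01346 mg/L.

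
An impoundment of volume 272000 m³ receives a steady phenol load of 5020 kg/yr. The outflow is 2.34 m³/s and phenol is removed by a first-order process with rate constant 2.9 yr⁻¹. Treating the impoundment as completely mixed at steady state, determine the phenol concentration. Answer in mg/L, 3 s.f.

0.0673 mg/L

Outflow Q = 2.34 m³/s × 3.156e+07 s/yr = 7.384e+07 m³/yr.
Steady-state CSTR mass balance: W = Q·C + k·V·C, so C = W/(Q + kV).
Q + kV = 7.384e+07 + 2.9·272000 = 7.463e+07 m³/yr.
C = 5020/7.463e+07 = 6.726e-05 kg/m³ = 0.06726 mg/L.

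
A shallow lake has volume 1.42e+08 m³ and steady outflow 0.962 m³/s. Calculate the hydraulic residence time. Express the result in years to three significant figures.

4.68 yr

Q = 0.962 m³/s × 3.156e+07 s/yr = 3.036e+07 m³/yr.
Hydraulic residence time τ = V/Q = 1.42e+08/3.036e+07 = 4.677 yr.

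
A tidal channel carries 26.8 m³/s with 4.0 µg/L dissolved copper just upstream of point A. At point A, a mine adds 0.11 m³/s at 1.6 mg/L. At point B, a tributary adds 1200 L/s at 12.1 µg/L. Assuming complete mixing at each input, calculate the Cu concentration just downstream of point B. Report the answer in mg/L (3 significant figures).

0.0106 mg/L

4.0 µg/L = 0.004 mg/L.
After input A: C = (26.8·0.004 + 0.11·1.6) / 26.91 = 0.01052 mg/L.
1200 L/s = 1.2 m³/s.
12.1 µg/L = 0.0121 mg/L.
After input B: C = (26.91·0.01052 + 1.2·0.0121) / 28.11 = 0.01059 mg/L.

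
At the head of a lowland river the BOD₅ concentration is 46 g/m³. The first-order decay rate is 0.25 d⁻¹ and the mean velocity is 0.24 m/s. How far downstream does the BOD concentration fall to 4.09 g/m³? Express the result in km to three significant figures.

From C = C₀·e^(−kt), t = ln(C₀/C)/k = ln(46/4.09)/0.25 = 2.42/0.25 = 9.68 d.
Distance = v·t = 0.24 m/s × 8.364e+05 s = 2.007e+05 m = 200.7 km.

201 km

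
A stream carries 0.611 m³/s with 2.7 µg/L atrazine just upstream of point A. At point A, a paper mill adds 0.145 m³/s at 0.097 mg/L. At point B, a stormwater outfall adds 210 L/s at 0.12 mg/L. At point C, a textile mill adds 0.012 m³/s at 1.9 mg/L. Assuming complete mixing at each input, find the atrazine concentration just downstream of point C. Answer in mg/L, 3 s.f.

2.7 µg/L = 0.0027 mg/L.
After input A: C = (0.611·0.0027 + 0.145·0.097) / 0.756 = 0.02079 mg/L.
210 L/s = 0.21 m³/s.
After input B: C = (0.756·0.02079 + 0.21·0.12) / 0.966 = 0.04235 mg/L.
After input C: C = (0.966·0.04235 + 0.012·1.9) / 0.978 = 0.06515 mg/L.

0.0651 mg/L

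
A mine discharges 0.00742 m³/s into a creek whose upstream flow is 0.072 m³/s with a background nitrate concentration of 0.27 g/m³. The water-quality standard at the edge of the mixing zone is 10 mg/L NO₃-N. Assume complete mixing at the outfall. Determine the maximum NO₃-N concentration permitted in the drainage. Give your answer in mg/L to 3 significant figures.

104 mg/L

Mass balance: 10·0.07942 = 0.00742·Cₑ + 0.072·0.27.
Cₑ = (0.7942 − 0.01944) / 0.00742 = 104.4 mg/L.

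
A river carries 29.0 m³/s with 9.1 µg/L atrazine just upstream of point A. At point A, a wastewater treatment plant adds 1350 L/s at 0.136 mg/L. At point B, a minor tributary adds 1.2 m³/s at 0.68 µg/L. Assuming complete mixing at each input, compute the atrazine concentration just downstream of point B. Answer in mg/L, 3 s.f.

0.0142 mg/L

9.1 µg/L = 0.0091 mg/L.
1350 L/s = 1.35 m³/s.
After input A: C = (29·0.0091 + 1.35·0.136) / 30.35 = 0.01474 mg/L.
0.68 µg/L = 0.00068 mg/L.
After input B: C = (30.35·0.01474 + 1.2·0.00068) / 31.55 = 0.01421 mg/L.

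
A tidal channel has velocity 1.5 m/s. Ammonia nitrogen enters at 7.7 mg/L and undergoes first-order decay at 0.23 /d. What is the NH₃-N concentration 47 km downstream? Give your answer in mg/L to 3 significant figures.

7.08 mg/L

Travel time t = 47 km / 1.5 m/s = 4.7e+04/1.5 = 3.133e+04 s = 0.3627 d.
First-order decay: C = 7.7·exp(−0.23·0.3627) = 7.7·0.92 = 7.084 mg/L.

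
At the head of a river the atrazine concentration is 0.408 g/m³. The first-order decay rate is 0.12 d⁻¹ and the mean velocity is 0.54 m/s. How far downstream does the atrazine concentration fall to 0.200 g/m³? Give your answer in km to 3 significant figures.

277 km

From C = C₀·e^(−kt), t = ln(C₀/C)/k = ln(0.408/0.200)/0.12 = 0.7129/0.12 = 5.941 d.
Distance = v·t = 0.54 m/s × 5.133e+05 s = 2.772e+05 m = 277.2 km.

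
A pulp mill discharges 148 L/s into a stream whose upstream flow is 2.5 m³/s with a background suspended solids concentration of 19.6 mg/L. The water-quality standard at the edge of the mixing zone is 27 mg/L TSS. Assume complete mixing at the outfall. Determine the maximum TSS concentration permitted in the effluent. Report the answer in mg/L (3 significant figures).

152 mg/L

148 L/s = 0.148 m³/s.
Mass balance: 27·2.648 = 0.148·Cₑ + 2.5·19.6.
Cₑ = (71.5 − 49) / 0.148 = 152 mg/L.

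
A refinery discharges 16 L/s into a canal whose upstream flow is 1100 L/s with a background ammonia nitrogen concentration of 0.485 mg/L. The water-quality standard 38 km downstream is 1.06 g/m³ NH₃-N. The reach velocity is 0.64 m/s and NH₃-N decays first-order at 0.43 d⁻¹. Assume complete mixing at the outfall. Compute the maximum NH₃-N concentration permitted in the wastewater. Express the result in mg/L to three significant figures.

16 L/s = 0.016 m³/s.
1100 L/s = 1.1 m³/s.
Travel time to the compliance point: t = 3.8e+04/0.64 = 5.938e+04 s = 0.6872 d; decay factor exp(−0.43·0.6872) = 0.7442.
So the concentration just after mixing may be at most 1.06/0.7442 = 1.424 mg/L.
Mass balance: 1.424·1.116 = 0.016·Cₑ + 1.1·0.485.
Cₑ = (1.59 − 0.5335) / 0.016 = 66.01 mg/L.

66.0 mg/L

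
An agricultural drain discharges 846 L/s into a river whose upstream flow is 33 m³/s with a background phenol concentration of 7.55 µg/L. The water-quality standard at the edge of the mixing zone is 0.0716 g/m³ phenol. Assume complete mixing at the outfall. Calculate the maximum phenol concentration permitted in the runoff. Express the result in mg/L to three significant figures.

2.57 mg/L

846 L/s = 0.846 m³/s.
7.55 µg/L = 0.00755 mg/L.
Mass balance: 0.0716·33.85 = 0.846·Cₑ + 33·0.00755.
Cₑ = (2.423 − 0.2492) / 0.846 = 2.57 mg/L.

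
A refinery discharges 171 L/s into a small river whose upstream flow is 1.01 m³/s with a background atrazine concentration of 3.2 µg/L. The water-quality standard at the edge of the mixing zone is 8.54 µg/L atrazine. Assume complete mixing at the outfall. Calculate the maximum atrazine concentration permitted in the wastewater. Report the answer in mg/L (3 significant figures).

0.0401 mg/L

171 L/s = 0.171 m³/s.
3.2 µg/L = 0.0032 mg/L.
8.54 µg/L = 0.00854 mg/L.
Mass balance: 0.00854·1.181 = 0.171·Cₑ + 1.01·0.0032.
Cₑ = (0.01009 − 0.003232) / 0.171 = 0.04008 mg/L.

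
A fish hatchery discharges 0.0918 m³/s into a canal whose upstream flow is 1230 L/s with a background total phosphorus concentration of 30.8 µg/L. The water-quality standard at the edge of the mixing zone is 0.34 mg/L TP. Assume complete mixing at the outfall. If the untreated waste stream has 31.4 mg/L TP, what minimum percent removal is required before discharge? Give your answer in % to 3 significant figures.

85.7 %

1230 L/s = 1.23 m³/s.
30.8 µg/L = 0.0308 mg/L.
Mass balance: 0.34·1.322 = 0.0918·Cₑ + 1.23·0.0308.
Cₑ = (0.4494 − 0.03788) / 0.0918 = 4.483 mg/L.
Required removal = 1 − 4.483/31.4 = 85.72 %.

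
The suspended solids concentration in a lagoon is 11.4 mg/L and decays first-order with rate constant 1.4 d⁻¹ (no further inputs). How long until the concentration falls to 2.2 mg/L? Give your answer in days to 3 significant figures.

1.18 d

t = ln(C₀/C)/k = ln(11.4/2.2)/1.4 = 1.645/1.4 = 1.175 d.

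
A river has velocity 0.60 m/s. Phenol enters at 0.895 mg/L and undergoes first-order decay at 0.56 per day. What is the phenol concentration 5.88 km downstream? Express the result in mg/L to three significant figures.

Travel time t = 5.88 km / 0.60 m/s = 5880/0.60 = 9800 s = 0.1134 d.
First-order decay: C = 0.895·exp(−0.56·0.1134) = 0.895·0.9385 = 0.8399 mg/L.

0.840 mg/L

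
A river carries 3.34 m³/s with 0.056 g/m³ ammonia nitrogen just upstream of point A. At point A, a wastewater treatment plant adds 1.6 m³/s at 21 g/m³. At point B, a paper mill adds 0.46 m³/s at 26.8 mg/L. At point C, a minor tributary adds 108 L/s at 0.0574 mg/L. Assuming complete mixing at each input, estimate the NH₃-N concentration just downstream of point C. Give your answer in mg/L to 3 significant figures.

After input A: C = (3.34·0.056 + 1.6·21) / 4.94 = 6.839 mg/L.
After input B: C = (4.94·6.839 + 0.46·26.8) / 5.4 = 8.54 mg/L.
108 L/s = 0.108 m³/s.
After input C: C = (5.4·8.54 + 0.108·0.0574) / 5.508 = 8.374 mg/L.

8.37 mg/L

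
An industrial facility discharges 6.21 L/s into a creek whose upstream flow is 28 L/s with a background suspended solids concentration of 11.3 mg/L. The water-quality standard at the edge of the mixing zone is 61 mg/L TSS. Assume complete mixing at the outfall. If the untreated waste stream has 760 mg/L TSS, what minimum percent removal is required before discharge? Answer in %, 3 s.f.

62.5 %

6.21 L/s = 0.00621 m³/s.
28 L/s = 0.028 m³/s.
Mass balance: 61·0.03421 = 0.00621·Cₑ + 0.028·11.3.
Cₑ = (2.087 − 0.3164) / 0.00621 = 285.1 mg/L.
Required removal = 1 − 285.1/760 = 62.49 %.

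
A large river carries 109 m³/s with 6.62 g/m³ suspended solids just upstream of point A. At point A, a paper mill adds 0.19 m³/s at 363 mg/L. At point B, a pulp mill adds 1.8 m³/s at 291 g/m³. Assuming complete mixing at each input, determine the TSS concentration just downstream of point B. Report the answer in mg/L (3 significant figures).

After input A: C = (109·6.62 + 0.19·363) / 109.2 = 7.24 mg/L.
After input B: C = (109.2·7.24 + 1.8·291) / 111 = 11.84 mg/L.

11.8 mg/L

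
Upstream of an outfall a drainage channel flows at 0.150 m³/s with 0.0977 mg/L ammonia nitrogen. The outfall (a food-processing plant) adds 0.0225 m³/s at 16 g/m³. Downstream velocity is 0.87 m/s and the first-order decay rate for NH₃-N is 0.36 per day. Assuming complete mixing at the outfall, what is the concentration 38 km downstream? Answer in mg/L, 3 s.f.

After complete mixing, C₀ = (0.0225·16 + 0.15·0.0977) / 0.1725 = 2.172 mg/L.
Travel time t = 3.8e+04 m / 0.87 m/s = 4.368e+04 s = 0.5055 d.
C = 2.172·exp(−0.36·0.5055) = 2.172·0.8336 = 1.811 mg/L.

1.81 mg/L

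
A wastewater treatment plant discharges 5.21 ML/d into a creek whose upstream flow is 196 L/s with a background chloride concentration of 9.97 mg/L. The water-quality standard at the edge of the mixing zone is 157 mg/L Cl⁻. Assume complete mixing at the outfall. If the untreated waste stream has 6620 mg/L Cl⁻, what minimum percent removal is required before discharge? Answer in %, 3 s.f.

90.4 %

5.21 ML/d = 0.0603 m³/s.
196 L/s = 0.196 m³/s.
Mass balance: 157·0.2563 = 0.0603·Cₑ + 0.196·9.97.
Cₑ = (40.24 − 1.954) / 0.0603 = 634.9 mg/L.
Required removal = 1 − 634.9/6620 = 90.41 %.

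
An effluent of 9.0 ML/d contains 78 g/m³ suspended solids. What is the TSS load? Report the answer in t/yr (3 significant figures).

256 t/yr

9.0 ML/d = 0.1042 m³/s.
Mass flux = Q·C = 0.1042 m³/s × 78 g/m³ = 8.125 g/s.
= 8.125 g/s × 31.56 = 256.4 t/yr.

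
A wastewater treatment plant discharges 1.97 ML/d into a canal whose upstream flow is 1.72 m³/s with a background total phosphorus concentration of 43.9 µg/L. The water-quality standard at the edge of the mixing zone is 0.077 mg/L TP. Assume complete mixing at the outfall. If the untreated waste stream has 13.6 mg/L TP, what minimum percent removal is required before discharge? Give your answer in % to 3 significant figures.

81.1 %

1.97 ML/d = 0.0228 m³/s.
43.9 µg/L = 0.0439 mg/L.
Mass balance: 0.077·1.743 = 0.0228·Cₑ + 1.72·0.0439.
Cₑ = (0.1342 − 0.07551) / 0.0228 = 2.574 mg/L.
Required removal = 1 − 2.574/13.6 = 81.07 %.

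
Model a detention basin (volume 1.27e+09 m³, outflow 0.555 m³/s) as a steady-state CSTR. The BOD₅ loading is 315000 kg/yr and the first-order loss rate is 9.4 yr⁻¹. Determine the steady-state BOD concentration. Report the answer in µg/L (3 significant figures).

Outflow Q = 0.555 m³/s × 3.156e+07 s/yr = 1.751e+07 m³/yr.
Steady-state CSTR mass balance: W = Q·C + k·V·C, so C = W/(Q + kV).
Q + kV = 1.751e+07 + 9.4·1.27e+09 = 1.196e+10 m³/yr.
C = 315000/1.196e+10 = 2.635e-05 kg/m³ = 0.02635 mg/L = 26.35 µg/L.

26.3 µg/L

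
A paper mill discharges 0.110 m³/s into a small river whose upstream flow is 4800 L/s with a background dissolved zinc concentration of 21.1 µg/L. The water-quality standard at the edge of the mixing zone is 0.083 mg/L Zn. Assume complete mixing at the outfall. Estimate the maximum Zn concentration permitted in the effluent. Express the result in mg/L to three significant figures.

2.78 mg/L

4800 L/s = 4.8 m³/s.
21.1 µg/L = 0.0211 mg/L.
Mass balance: 0.083·4.91 = 0.11·Cₑ + 4.8·0.0211.
Cₑ = (0.4075 − 0.1013) / 0.11 = 2.784 mg/L.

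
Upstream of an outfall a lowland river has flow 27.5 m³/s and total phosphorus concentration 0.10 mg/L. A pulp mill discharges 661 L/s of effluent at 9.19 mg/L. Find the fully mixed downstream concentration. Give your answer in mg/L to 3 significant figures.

661 L/s = 0.661 m³/s.
By mass balance at complete mixing, C = (0.661·9.19 + 27.5·0.1) / (0.661 + 27.5) = 8.825/28.16 = 0.3134 mg/L.

0.313 mg/L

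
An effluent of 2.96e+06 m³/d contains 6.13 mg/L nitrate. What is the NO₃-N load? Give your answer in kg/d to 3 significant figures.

2.96e+06 m³/d = 34.26 m³/s.
Mass flux = Q·C = 34.26 m³/s × 6.13 g/m³ = 210 g/s.
= 210 g/s × 86.4 = 1.814e+04 kg/d.

18100 kg/d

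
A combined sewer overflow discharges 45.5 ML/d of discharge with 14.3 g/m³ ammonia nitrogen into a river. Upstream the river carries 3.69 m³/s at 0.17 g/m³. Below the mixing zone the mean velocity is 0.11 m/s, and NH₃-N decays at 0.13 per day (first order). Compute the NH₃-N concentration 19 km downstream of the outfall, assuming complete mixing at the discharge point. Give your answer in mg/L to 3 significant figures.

45.5 ML/d = 0.5266 m³/s.
After complete mixing, C₀ = (0.5266·14.3 + 3.69·0.17) / 4.217 = 1.935 mg/L.
Travel time t = 1.9e+04 m / 0.11 m/s = 1.727e+05 s = 1.999 d.
C = 1.935·exp(−0.13·1.999) = 1.935·0.7711 = 1.492 mg/L.

1.49 mg/L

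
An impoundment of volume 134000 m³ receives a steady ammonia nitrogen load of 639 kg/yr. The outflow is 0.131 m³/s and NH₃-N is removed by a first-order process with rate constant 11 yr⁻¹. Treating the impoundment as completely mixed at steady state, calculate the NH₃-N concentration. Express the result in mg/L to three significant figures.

0.114 mg/L

Outflow Q = 0.131 m³/s × 3.156e+07 s/yr = 4.134e+06 m³/yr.
Steady-state CSTR mass balance: W = Q·C + k·V·C, so C = W/(Q + kV).
Q + kV = 4.134e+06 + 11·134000 = 5.608e+06 m³/yr.
C = 639/5.608e+06 = 0.0001139 kg/m³ = 0.1139 mg/L.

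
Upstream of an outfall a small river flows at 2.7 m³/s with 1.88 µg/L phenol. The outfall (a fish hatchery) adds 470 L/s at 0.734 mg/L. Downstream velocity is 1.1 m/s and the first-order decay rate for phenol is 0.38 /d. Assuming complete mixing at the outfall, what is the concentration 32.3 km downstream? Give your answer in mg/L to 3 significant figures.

470 L/s = 0.47 m³/s.
1.88 µg/L = 0.00188 mg/L.
After complete mixing, C₀ = (0.47·0.734 + 2.7·0.00188) / 3.17 = 0.1104 mg/L.
Travel time t = 3.23e+04 m / 1.1 m/s = 2.936e+04 s = 0.3399 d.
C = 0.1104·exp(−0.38·0.3399) = 0.1104·0.8788 = 0.09705 mg/L.

0.0970 mg/L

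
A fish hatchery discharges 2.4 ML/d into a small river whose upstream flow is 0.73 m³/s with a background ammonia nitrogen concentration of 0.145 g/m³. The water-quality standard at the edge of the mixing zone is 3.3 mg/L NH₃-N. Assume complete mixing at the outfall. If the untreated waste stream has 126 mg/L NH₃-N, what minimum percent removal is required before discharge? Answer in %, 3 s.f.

2.4 ML/d = 0.02778 m³/s.
Mass balance: 3.3·0.7578 = 0.02778·Cₑ + 0.73·0.145.
Cₑ = (2.501 − 0.1058) / 0.02778 = 86.21 mg/L.
Required removal = 1 − 86.21/126 = 31.58 %.

31.6 %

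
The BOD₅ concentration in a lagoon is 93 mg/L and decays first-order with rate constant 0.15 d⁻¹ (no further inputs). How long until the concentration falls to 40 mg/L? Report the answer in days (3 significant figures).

t = ln(C₀/C)/k = ln(93/40)/0.15 = 0.8437/0.15 = 5.625 d.

5.62 d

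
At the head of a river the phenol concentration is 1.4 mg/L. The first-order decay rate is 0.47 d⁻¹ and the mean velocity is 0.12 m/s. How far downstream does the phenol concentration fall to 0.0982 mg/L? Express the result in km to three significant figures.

From C = C₀·e^(−kt), t = ln(C₀/C)/k = ln(1.4/0.0982)/0.47 = 2.657/0.47 = 5.654 d.
Distance = v·t = 0.12 m/s × 4.885e+05 s = 5.862e+04 m = 58.62 km.

58.6 km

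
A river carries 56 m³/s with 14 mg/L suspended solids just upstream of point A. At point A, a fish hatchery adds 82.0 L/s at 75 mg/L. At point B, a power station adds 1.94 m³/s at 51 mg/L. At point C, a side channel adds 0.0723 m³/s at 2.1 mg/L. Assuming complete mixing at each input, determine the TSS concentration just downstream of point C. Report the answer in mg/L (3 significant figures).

82.0 L/s = 0.082 m³/s.
After input A: C = (56·14 + 0.082·75) / 56.08 = 14.09 mg/L.
After input B: C = (56.08·14.09 + 1.94·51) / 58.02 = 15.32 mg/L.
After input C: C = (58.02·15.32 + 0.0723·2.1) / 58.09 = 15.31 mg/L.

15.3 mg/L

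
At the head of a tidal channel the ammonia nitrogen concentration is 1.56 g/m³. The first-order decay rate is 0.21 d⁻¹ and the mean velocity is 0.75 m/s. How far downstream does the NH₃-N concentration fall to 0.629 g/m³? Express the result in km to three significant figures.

From C = C₀·e^(−kt), t = ln(C₀/C)/k = ln(1.56/0.629)/0.21 = 0.9083/0.21 = 4.325 d.
Distance = v·t = 0.75 m/s × 3.737e+05 s = 2.803e+05 m = 280.3 km.

280 km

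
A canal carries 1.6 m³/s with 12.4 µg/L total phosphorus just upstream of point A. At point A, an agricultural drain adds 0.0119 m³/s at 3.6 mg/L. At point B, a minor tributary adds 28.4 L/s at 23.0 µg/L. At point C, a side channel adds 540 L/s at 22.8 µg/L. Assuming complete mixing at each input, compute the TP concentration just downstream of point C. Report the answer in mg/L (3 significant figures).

0.0347 mg/L

12.4 µg/L = 0.0124 mg/L.
After input A: C = (1.6·0.0124 + 0.0119·3.6) / 1.612 = 0.03889 mg/L.
28.4 L/s = 0.0284 m³/s.
23.0 µg/L = 0.023 mg/L.
After input B: C = (1.612·0.03889 + 0.0284·0.023) / 1.64 = 0.03861 mg/L.
540 L/s = 0.54 m³/s.
22.8 µg/L = 0.0228 mg/L.
After input C: C = (1.64·0.03861 + 0.54·0.0228) / 2.18 = 0.03469 mg/L.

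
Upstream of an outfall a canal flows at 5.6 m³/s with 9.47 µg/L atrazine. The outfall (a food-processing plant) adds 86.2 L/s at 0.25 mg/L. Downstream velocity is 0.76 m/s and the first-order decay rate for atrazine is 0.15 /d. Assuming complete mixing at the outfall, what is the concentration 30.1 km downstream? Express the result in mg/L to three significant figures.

0.0122 mg/L

86.2 L/s = 0.0862 m³/s.
9.47 µg/L = 0.00947 mg/L.
After complete mixing, C₀ = (0.0862·0.25 + 5.6·0.00947) / 5.686 = 0.01312 mg/L.
Travel time t = 3.01e+04 m / 0.76 m/s = 3.961e+04 s = 0.4584 d.
C = 0.01312·exp(−0.15·0.4584) = 0.01312·0.9336 = 0.01224 mg/L.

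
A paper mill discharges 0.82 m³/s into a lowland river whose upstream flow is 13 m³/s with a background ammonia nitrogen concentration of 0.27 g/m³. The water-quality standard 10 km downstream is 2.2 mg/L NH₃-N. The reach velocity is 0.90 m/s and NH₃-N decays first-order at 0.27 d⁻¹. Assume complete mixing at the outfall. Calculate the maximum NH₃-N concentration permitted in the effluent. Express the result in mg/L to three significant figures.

Travel time to the compliance point: t = 1e+04/0.90 = 1.111e+04 s = 0.1286 d; decay factor exp(−0.27·0.1286) = 0.9659.
So the concentration just after mixing may be at most 2.2/0.9659 = 2.278 mg/L.
Mass balance: 2.278·13.82 = 0.82·Cₑ + 13·0.27.
Cₑ = (31.48 − 3.51) / 0.82 = 34.11 mg/L.

34.1 mg/L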